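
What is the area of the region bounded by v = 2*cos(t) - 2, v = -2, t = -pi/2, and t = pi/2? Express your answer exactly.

On [-pi/2, pi/2], (2*cos(t) - 2) - (-2) = 2*cos(t) is ≥ 0 throughout, so the area is a single integral of |2*cos(t)|.
∫[-pi/2,pi/2] (2*cos(t)) dt = 4.

4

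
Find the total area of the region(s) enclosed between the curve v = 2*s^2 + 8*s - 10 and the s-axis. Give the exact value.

72

The curve meets the s-axis where 2*s^2 + 8*s - 10 = 0, i.e. 2*(s - 1)*(s + 5) = 0, at s = -5, 1.
On [-5, 1] the curve lies below the axis; ∫[-5,1] (2*s^2 + 8*s - 10) ds = -72, giving area 72.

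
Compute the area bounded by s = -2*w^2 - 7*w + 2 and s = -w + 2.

Both boundary curves give s as a function of w, so integrate with respect to w. Setting them equal: -2*w^2 - 6*w = 0, i.e. -2*w*(w + 3) = 0, so they meet at w = -3, 0.
For w in [-3, 0], s = -2*w^2 - 7*w + 2 is on the right; area = ∫[-3,0] (-2*w^2 - 6*w) dw = 9.

9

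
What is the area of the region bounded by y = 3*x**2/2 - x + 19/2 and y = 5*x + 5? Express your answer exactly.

2

Set the curves equal: 3*x**2/2 - x + 19/2 = 5*x + 5, so 3*x**2/2 - 6*x + 9/2 = 0, which factors as 3*(x - 3)*(x - 1)/2 = 0. The curves meet at x = 1, 3.
On [1, 3], y = 5*x + 5 is on top; that piece has area ∫[1,3] (-(3*x**2/2 - 6*x + 9/2)) dx = 2.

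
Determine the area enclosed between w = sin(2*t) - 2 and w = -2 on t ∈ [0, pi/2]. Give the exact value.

On [0, pi/2], (sin(2*t) - 2) - (-2) = sin(2*t) is ≥ 0 throughout, so the area is a single integral of |sin(2*t)|.
∫[0,pi/2] (sin(2*t)) dt = 1.

1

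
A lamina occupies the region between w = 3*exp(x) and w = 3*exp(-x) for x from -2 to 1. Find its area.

The difference (3*exp(x)) - (3*exp(-x)) = 3*exp(x) - 3*exp(-x) changes sign at x = 0 inside [-2, 1], so split the integral there.
∫[-2,0] (3*exp(x) - 3*exp(-x)) dx = -3*exp(2) - 3*exp(-2) + 6; the area of that piece is -6 + 3*exp(-2) + 3*exp(2).
∫[0,1] (3*exp(x) - 3*exp(-x)) dx = -6 + 3*exp(-1) + 3*exp(1).
Total area = (-6 + 3*exp(-2) + 3*exp(2)) + (-6 + 3*exp(-1) + 3*exp(1)) = -12 + 3*exp(-2) + 3*exp(-1) + 3*exp(1) + 3*exp(2).

-12 + 3*exp(-2) + 3*exp(-1) + 3*exp(1) + 3*exp(2)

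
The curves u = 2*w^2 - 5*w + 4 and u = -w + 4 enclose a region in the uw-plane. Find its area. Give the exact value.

8/3

Both boundary curves give u as a function of w, so integrate with respect to w. Setting them equal: 2*w^2 - 4*w = 0, i.e. 2*w*(w - 2) = 0, so they meet at w = 0, 2.
For w in [0, 2], u = 2*w^2 - 5*w + 4 is on the left; area = ∫[0,2] (-(2*w^2 - 4*w)) dw = 8/3.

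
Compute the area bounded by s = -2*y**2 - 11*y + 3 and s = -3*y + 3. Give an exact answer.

64/3

Both boundary curves give s as a function of y, so integrate with respect to y. Setting them equal: -2*y**2 - 8*y = 0, i.e. -2*y*(y + 4) = 0, so they meet at y = -4, 0.
For y in [-4, 0], s = -2*y**2 - 11*y + 3 is on the right; area = ∫[-4,0] (-2*y**2 - 8*y) dy = 64/3.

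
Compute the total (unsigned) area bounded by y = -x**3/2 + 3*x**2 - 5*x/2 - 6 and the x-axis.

The curve meets the x-axis where -x**3/2 + 3*x**2 - 5*x/2 - 6 = 0, i.e. -(x - 4)*(x - 3)*(x + 1)/2 = 0, at x = -1, 3, 4.
On [-1, 3] the curve lies below the axis; ∫[-1,3] (-x**3/2 + 3*x**2 - 5*x/2 - 6) dx = -16, giving area 16.
On [3, 4] the curve lies above the axis; ∫[3,4] (-x**3/2 + 3*x**2 - 5*x/2 - 6) dx = 3/8, giving area 3/8.
Total area = 16 + 3/8 = 131/8.

131/8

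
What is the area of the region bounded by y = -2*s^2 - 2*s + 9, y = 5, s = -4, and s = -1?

The difference (-2*s^2 - 2*s + 9) - (5) = -2*s^2 - 2*s + 4 changes sign at s = -2 inside [-4, -1], so split the integral there.
∫[-4,-2] (-2*s^2 - 2*s + 4) ds = -52/3; the area of that piece is 52/3.
∫[-2,-1] (-2*s^2 - 2*s + 4) ds = 7/3.
Total area = 52/3 + 7/3 = 59/3.

59/3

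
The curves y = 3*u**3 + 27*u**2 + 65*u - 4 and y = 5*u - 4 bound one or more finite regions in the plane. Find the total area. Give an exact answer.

Set the curves equal: 3*u**3 + 27*u**2 + 65*u - 4 = 5*u - 4, so 3*u**3 + 27*u**2 + 60*u = 0, which factors as 3*u*(u + 4)*(u + 5) = 0. The curves meet at u = -5, -4, 0.
On [-5, -4], y = 3*u**3 + 27*u**2 + 65*u - 4 is on top; that piece has area ∫[-5,-4] (3*u**3 + 27*u**2 + 60*u) du = 9/4.
On [-4, 0], y = 5*u - 4 is on top; that piece has area ∫[-4,0] (-(3*u**3 + 27*u**2 + 60*u)) du = 96.
Total enclosed area = 9/4 + 96 = 393/4.

393/4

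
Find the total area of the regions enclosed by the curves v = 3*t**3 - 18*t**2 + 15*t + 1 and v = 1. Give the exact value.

393/4

Set the curves equal: 3*t**3 - 18*t**2 + 15*t + 1 = 1, so 3*t**3 - 18*t**2 + 15*t = 0, which factors as 3*t*(t - 5)*(t - 1) = 0. The curves meet at t = 0, 1, 5.
On [0, 1], v = 3*t**3 - 18*t**2 + 15*t + 1 is on top; that piece has area ∫[0,1] (3*t**3 - 18*t**2 + 15*t) dt = 9/4.
On [1, 5], v = 1 is on top; that piece has area ∫[1,5] (-(3*t**3 - 18*t**2 + 15*t)) dt = 96.
Total enclosed area = 9/4 + 96 = 393/4.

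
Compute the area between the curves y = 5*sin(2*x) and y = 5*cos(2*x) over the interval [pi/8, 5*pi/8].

On [pi/8, 5*pi/8], (5*sin(2*x)) - (5*cos(2*x)) = 5*sin(2*x) - 5*cos(2*x) is ≥ 0 throughout, so the area is a single integral of |5*sin(2*x) - 5*cos(2*x)|.
∫[pi/8,5*pi/8] (5*sin(2*x) - 5*cos(2*x)) dx = 5*sqrt(2).

5*sqrt(2)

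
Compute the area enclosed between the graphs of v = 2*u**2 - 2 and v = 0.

Set the curves equal: 2*u**2 - 2 = 0, so 2*u**2 - 2 = 0, which factors as 2*(u - 1)*(u + 1) = 0. The curves meet at u = -1, 1.
On [-1, 1], v = 0 is on top; that piece has area ∫[-1,1] (-(2*u**2 - 2)) du = 8/3.

8/3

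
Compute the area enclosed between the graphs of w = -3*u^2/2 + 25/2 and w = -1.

54

Set the curves equal: -3*u^2/2 + 25/2 = -1, so -3*u^2/2 + 27/2 = 0, which factors as -3*(u - 3)*(u + 3)/2 = 0. The curves meet at u = -3, 3.
On [-3, 3], w = -3*u^2/2 + 25/2 is on top; that piece has area ∫[-3,3] (-3*u^2/2 + 27/2) du = 54.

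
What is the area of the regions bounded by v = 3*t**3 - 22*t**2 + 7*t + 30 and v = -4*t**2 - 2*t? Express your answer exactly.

Set the curves equal: 3*t**3 - 22*t**2 + 7*t + 30 = -4*t**2 - 2*t, so 3*t**3 - 18*t**2 + 9*t + 30 = 0, which factors as 3*(t - 5)*(t - 2)*(t + 1) = 0. The curves meet at t = -1, 2, 5.
On [-1, 2], v = 3*t**3 - 22*t**2 + 7*t + 30 is on top; that piece has area ∫[-1,2] (3*t**3 - 18*t**2 + 9*t + 30) dt = 243/4.
On [2, 5], v = -4*t**2 - 2*t is on top; that piece has area ∫[2,5] (-(3*t**3 - 18*t**2 + 9*t + 30)) dt = 243/4.
Total enclosed area = 243/4 + 243/4 = 243/2.

243/2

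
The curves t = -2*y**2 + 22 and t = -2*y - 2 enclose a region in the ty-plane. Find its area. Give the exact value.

Both boundary curves give t as a function of y, so integrate with respect to y. Setting them equal: -2*y**2 + 2*y + 24 = 0, i.e. -2*(y - 4)*(y + 3) = 0, so they meet at y = -3, 4.
For y in [-3, 4], t = -2*y**2 + 22 is on the right; area = ∫[-3,4] (-2*y**2 + 2*y + 24) dy = 343/3.

343/3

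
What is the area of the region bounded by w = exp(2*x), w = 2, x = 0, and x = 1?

-7/2 + 2*log(2) + exp(2)/2

The difference (exp(2*x)) - (2) = exp(2*x) - 2 changes sign at x = log(2)/2 inside [0, 1], so split the integral there.
∫[0,log(2)/2] (exp(2*x) - 2) dx = 1/2 - log(2); the area of that piece is -1/2 + log(2).
∫[log(2)/2,1] (exp(2*x) - 2) dx = -3 + log(2) + exp(2)/2.
Total area = (-1/2 + log(2)) + (-3 + log(2) + exp(2)/2) = -7/2 + 2*log(2) + exp(2)/2.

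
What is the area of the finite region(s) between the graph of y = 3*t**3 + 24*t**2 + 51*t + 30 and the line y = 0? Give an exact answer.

71/2

The curve meets the t-axis where 3*t**3 + 24*t**2 + 51*t + 30 = 0, i.e. 3*(t + 1)*(t + 2)*(t + 5) = 0, at t = -5, -2, -1.
On [-5, -2] the curve lies above the axis; ∫[-5,-2] (3*t**3 + 24*t**2 + 51*t + 30) dt = 135/4, giving area 135/4.
On [-2, -1] the curve lies below the axis; ∫[-2,-1] (3*t**3 + 24*t**2 + 51*t + 30) dt = -7/4, giving area 7/4.
Total area = 135/4 + 7/4 = 71/2.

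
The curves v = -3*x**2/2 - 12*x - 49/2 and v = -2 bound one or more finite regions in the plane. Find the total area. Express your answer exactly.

Set the curves equal: -3*x**2/2 - 12*x - 49/2 = -2, so -3*x**2/2 - 12*x - 45/2 = 0, which factors as -3*(x + 3)*(x + 5)/2 = 0. The curves meet at x = -5, -3.
On [-5, -3], v = -3*x**2/2 - 12*x - 49/2 is on top; that piece has area ∫[-5,-3] (-3*x**2/2 - 12*x - 45/2) dx = 2.

2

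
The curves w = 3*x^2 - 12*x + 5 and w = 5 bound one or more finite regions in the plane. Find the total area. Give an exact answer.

32

Set the curves equal: 3*x^2 - 12*x + 5 = 5, so 3*x^2 - 12*x = 0, which factors as 3*x*(x - 4) = 0. The curves meet at x = 0, 4.
On [0, 4], w = 5 is on top; that piece has area ∫[0,4] (-(3*x^2 - 12*x)) dx = 32.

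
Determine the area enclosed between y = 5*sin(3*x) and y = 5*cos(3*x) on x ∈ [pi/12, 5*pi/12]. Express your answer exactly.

On [pi/12, 5*pi/12], (5*sin(3*x)) - (5*cos(3*x)) = 5*sin(3*x) - 5*cos(3*x) is ≥ 0 throughout, so the area is a single integral of |5*sin(3*x) - 5*cos(3*x)|.
∫[pi/12,5*pi/12] (5*sin(3*x) - 5*cos(3*x)) dx = 10*sqrt(2)/3.

10*sqrt(2)/3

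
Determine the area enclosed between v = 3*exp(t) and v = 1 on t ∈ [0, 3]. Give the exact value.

-6 + 3*exp(3)

On [0, 3], (3*exp(t)) - (1) = 3*exp(t) - 1 is ≥ 0 throughout, so the area is a single integral of |3*exp(t) - 1|.
∫[0,3] (3*exp(t) - 1) dt = -6 + 3*exp(3).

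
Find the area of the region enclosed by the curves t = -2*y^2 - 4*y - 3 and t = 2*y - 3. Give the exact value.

9

Both boundary curves give t as a function of y, so integrate with respect to y. Setting them equal: -2*y^2 - 6*y = 0, i.e. -2*y*(y + 3) = 0, so they meet at y = -3, 0.
For y in [-3, 0], t = -2*y^2 - 4*y - 3 is on the right; area = ∫[-3,0] (-2*y^2 - 6*y) dy = 9.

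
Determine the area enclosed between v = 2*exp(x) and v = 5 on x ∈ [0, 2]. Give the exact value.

-18 - 10*log(2) + 2*exp(2) + 10*log(5)

The difference (2*exp(x)) - (5) = 2*exp(x) - 5 changes sign at x = log(5/2) inside [0, 2], so split the integral there.
∫[0,log(5/2)] (2*exp(x) - 5) dx = log(32/3125) + 3; the area of that piece is -3 + log(3125/32).
∫[log(5/2),2] (2*exp(x) - 5) dx = -15 - 5*log(2) + 5*log(5) + 2*exp(2).
Total area = (-3 + log(3125/32)) + (-15 - 5*log(2) + 5*log(5) + 2*exp(2)) = -18 - 10*log(2) + 2*exp(2) + 10*log(5).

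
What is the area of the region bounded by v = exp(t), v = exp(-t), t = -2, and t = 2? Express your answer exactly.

The difference (exp(t)) - (exp(-t)) = exp(t) - exp(-t) changes sign at t = 0 inside [-2, 2], so split the integral there.
∫[-2,0] (exp(t) - exp(-t)) dt = -exp(2) - exp(-2) + 2; the area of that piece is -2 + exp(-2) + exp(2).
∫[0,2] (exp(t) - exp(-t)) dt = -2 + exp(-2) + exp(2).
Total area = (-2 + exp(-2) + exp(2)) + (-2 + exp(-2) + exp(2)) = -4 + 2*exp(-2) + 2*exp(2).

-4 + 2*exp(-2) + 2*exp(2)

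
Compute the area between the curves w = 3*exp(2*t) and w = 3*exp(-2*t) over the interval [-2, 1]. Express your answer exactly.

The difference (3*exp(2*t)) - (3*exp(-2*t)) = 3*exp(2*t) - 3*exp(-2*t) changes sign at t = 0 inside [-2, 1], so split the integral there.
∫[-2,0] (3*exp(2*t) - 3*exp(-2*t)) dt = -3*exp(4)/2 - 3*exp(-4)/2 + 3; the area of that piece is -3 + 3*exp(-4)/2 + 3*exp(4)/2.
∫[0,1] (3*exp(2*t) - 3*exp(-2*t)) dt = -3 + 3*exp(-2)/2 + 3*exp(2)/2.
Total area = (-3 + 3*exp(-4)/2 + 3*exp(4)/2) + (-3 + 3*exp(-2)/2 + 3*exp(2)/2) = -6 + 3*exp(-4)/2 + 3*exp(-2)/2 + 3*exp(2)/2 + 3*exp(4)/2.

-6 + 3*exp(-4)/2 + 3*exp(-2)/2 + 3*exp(2)/2 + 3*exp(4)/2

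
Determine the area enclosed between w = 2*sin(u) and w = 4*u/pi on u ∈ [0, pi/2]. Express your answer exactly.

On [0, pi/2], (2*sin(u)) - (4*u/pi) = -4*u/pi + 2*sin(u) is ≥ 0 throughout, so the area is a single integral of |-4*u/pi + 2*sin(u)|.
∫[0,pi/2] (-4*u/pi + 2*sin(u)) du = 2 - pi/2.

2 - pi/2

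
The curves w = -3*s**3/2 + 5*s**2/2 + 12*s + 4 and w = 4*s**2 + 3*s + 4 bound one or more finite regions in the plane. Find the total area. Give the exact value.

253/8

Set the curves equal: -3*s**3/2 + 5*s**2/2 + 12*s + 4 = 4*s**2 + 3*s + 4, so -3*s**3/2 - 3*s**2/2 + 9*s = 0, which factors as -3*s*(s - 2)*(s + 3)/2 = 0. The curves meet at s = -3, 0, 2.
On [-3, 0], w = 4*s**2 + 3*s + 4 is on top; that piece has area ∫[-3,0] (-(-3*s**3/2 - 3*s**2/2 + 9*s)) ds = 189/8.
On [0, 2], w = -3*s**3/2 + 5*s**2/2 + 12*s + 4 is on top; that piece has area ∫[0,2] (-3*s**3/2 - 3*s**2/2 + 9*s) ds = 8.
Total enclosed area = 189/8 + 8 = 253/8.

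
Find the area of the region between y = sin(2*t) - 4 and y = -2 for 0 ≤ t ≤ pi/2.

On [0, pi/2], (sin(2*t) - 4) - (-2) = sin(2*t) - 2 is ≤ 0 throughout, so the area is a single integral of |sin(2*t) - 2|.
∫[0,pi/2] (sin(2*t) - 2) dt = 1 - pi; the area of that piece is -1 + pi.

-1 + pi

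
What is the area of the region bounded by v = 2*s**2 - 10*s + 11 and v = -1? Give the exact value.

1/3

Set the curves equal: 2*s**2 - 10*s + 11 = -1, so 2*s**2 - 10*s + 12 = 0, which factors as 2*(s - 3)*(s - 2) = 0. The curves meet at s = 2, 3.
On [2, 3], v = -1 is on top; that piece has area ∫[2,3] (-(2*s**2 - 10*s + 12)) ds = 1/3.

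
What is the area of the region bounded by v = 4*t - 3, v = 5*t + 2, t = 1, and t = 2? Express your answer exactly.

On [1, 2], (4*t - 3) - (5*t + 2) = -t - 5 is ≤ 0 throughout, so the area is a single integral of |-t - 5|.
∫[1,2] (-t - 5) dt = -13/2; the area of that piece is 13/2.

13/2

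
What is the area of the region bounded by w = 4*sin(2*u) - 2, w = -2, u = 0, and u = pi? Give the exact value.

8

The difference (4*sin(2*u) - 2) - (-2) = 4*sin(2*u) changes sign at u = pi/2 inside [0, pi], so split the integral there.
∫[0,pi/2] (4*sin(2*u)) du = 4.
∫[pi/2,pi] (4*sin(2*u)) du = -4; the area of that piece is 4.
Total area = 4 + 4 = 8.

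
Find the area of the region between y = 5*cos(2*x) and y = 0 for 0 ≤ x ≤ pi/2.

5

The difference (5*cos(2*x)) - (0) = 5*cos(2*x) changes sign at x = pi/4 inside [0, pi/2], so split the integral there.
∫[0,pi/4] (5*cos(2*x)) dx = 5/2.
∫[pi/4,pi/2] (5*cos(2*x)) dx = -5/2; the area of that piece is 5/2.
Total area = 5/2 + 5/2 = 5.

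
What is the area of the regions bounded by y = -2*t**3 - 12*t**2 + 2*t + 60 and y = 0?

407/2

Set the curves equal: -2*t**3 - 12*t**2 + 2*t + 60 = 0, so -2*t**3 - 12*t**2 + 2*t + 60 = 0, which factors as -2*(t - 2)*(t + 3)*(t + 5) = 0. The curves meet at t = -5, -3, 2.
On [-5, -3], y = 0 is on top; that piece has area ∫[-5,-3] (-(-2*t**3 - 12*t**2 + 2*t + 60)) dt = 16.
On [-3, 2], y = -2*t**3 - 12*t**2 + 2*t + 60 is on top; that piece has area ∫[-3,2] (-2*t**3 - 12*t**2 + 2*t + 60) dt = 375/2.
Total enclosed area = 16 + 375/2 = 407/2.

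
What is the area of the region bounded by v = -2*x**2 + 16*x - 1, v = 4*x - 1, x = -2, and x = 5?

96

The difference (-2*x**2 + 16*x - 1) - (4*x - 1) = -2*x**2 + 12*x changes sign at x = 0 inside [-2, 5], so split the integral there.
∫[-2,0] (-2*x**2 + 12*x) dx = -88/3; the area of that piece is 88/3.
∫[0,5] (-2*x**2 + 12*x) dx = 200/3.
Total area = 88/3 + 200/3 = 96.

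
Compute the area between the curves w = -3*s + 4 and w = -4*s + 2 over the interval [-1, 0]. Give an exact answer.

On [-1, 0], (-3*s + 4) - (-4*s + 2) = s + 2 is ≥ 0 throughout, so the area is a single integral of |s + 2|.
∫[-1,0] (s + 2) ds = 3/2.

3/2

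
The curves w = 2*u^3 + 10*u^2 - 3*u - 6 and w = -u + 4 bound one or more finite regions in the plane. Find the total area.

296/3

Set the curves equal: 2*u^3 + 10*u^2 - 3*u - 6 = -u + 4, so 2*u^3 + 10*u^2 - 2*u - 10 = 0, which factors as 2*(u - 1)*(u + 1)*(u + 5) = 0. The curves meet at u = -5, -1, 1.
On [-5, -1], w = 2*u^3 + 10*u^2 - 3*u - 6 is on top; that piece has area ∫[-5,-1] (2*u^3 + 10*u^2 - 2*u - 10) du = 256/3.
On [-1, 1], w = -u + 4 is on top; that piece has area ∫[-1,1] (-(2*u^3 + 10*u^2 - 2*u - 10)) du = 40/3.
Total enclosed area = 256/3 + 40/3 = 296/3.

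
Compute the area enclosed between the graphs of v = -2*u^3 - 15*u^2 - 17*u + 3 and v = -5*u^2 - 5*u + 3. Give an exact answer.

Set the curves equal: -2*u^3 - 15*u^2 - 17*u + 3 = -5*u^2 - 5*u + 3, so -2*u^3 - 10*u^2 - 12*u = 0, which factors as -2*u*(u + 2)*(u + 3) = 0. The curves meet at u = -3, -2, 0.
On [-3, -2], v = -5*u^2 - 5*u + 3 is on top; that piece has area ∫[-3,-2] (-(-2*u^3 - 10*u^2 - 12*u)) du = 5/6.
On [-2, 0], v = -2*u^3 - 15*u^2 - 17*u + 3 is on top; that piece has area ∫[-2,0] (-2*u^3 - 10*u^2 - 12*u) du = 16/3.
Total enclosed area = 5/6 + 16/3 = 37/6.

37/6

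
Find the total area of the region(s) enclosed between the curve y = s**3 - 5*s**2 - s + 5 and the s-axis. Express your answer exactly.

The curve meets the s-axis where s**3 - 5*s**2 - s + 5 = 0, i.e. (s - 5)*(s - 1)*(s + 1) = 0, at s = -1, 1, 5.
On [-1, 1] the curve lies above the axis; ∫[-1,1] (s**3 - 5*s**2 - s + 5) ds = 20/3, giving area 20/3.
On [1, 5] the curve lies below the axis; ∫[1,5] (s**3 - 5*s**2 - s + 5) ds = -128/3, giving area 128/3.
Total area = 20/3 + 128/3 = 148/3.

148/3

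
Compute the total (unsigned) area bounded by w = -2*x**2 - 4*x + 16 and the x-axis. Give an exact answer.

72

The curve meets the x-axis where -2*x**2 - 4*x + 16 = 0, i.e. -2*(x - 2)*(x + 4) = 0, at x = -4, 2.
On [-4, 2] the curve lies above the axis; ∫[-4,2] (-2*x**2 - 4*x + 16) dx = 72, giving area 72.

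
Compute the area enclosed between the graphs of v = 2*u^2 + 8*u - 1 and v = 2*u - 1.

Set the curves equal: 2*u^2 + 8*u - 1 = 2*u - 1, so 2*u^2 + 6*u = 0, which factors as 2*u*(u + 3) = 0. The curves meet at u = -3, 0.
On [-3, 0], v = 2*u - 1 is on top; that piece has area ∫[-3,0] (-(2*u^2 + 6*u)) du = 9.

9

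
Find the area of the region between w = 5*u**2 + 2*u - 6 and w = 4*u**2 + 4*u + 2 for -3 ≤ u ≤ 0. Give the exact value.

38/3

The difference (5*u**2 + 2*u - 6) - (4*u**2 + 4*u + 2) = u**2 - 2*u - 8 changes sign at u = -2 inside [-3, 0], so split the integral there.
∫[-3,-2] (u**2 - 2*u - 8) du = 10/3.
∫[-2,0] (u**2 - 2*u - 8) du = -28/3; the area of that piece is 28/3.
Total area = 10/3 + 28/3 = 38/3.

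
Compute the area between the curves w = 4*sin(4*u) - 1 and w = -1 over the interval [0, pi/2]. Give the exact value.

4

The difference (4*sin(4*u) - 1) - (-1) = 4*sin(4*u) changes sign at u = pi/4 inside [0, pi/2], so split the integral there.
∫[0,pi/4] (4*sin(4*u)) du = 2.
∫[pi/4,pi/2] (4*sin(4*u)) du = -2; the area of that piece is 2.
Total area = 2 + 2 = 4.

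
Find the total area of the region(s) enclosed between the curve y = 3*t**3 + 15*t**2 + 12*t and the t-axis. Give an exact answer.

The curve meets the t-axis where 3*t**3 + 15*t**2 + 12*t = 0, i.e. 3*t*(t + 1)*(t + 4) = 0, at t = -4, -1, 0.
On [-4, -1] the curve lies above the axis; ∫[-4,-1] (3*t**3 + 15*t**2 + 12*t) dt = 135/4, giving area 135/4.
On [-1, 0] the curve lies below the axis; ∫[-1,0] (3*t**3 + 15*t**2 + 12*t) dt = -7/4, giving area 7/4.
Total area = 135/4 + 7/4 = 71/2.

71/2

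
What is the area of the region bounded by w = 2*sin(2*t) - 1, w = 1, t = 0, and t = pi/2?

On [0, pi/2], (2*sin(2*t) - 1) - (1) = 2*sin(2*t) - 2 is ≤ 0 throughout, so the area is a single integral of |2*sin(2*t) - 2|.
∫[0,pi/2] (2*sin(2*t) - 2) dt = 2 - pi; the area of that piece is -2 + pi.

-2 + pi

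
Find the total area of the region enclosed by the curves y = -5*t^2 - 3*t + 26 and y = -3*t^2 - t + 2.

Set the curves equal: -5*t^2 - 3*t + 26 = -3*t^2 - t + 2, so -2*t^2 - 2*t + 24 = 0, which factors as -2*(t - 3)*(t + 4) = 0. The curves meet at t = -4, 3.
On [-4, 3], y = -5*t^2 - 3*t + 26 is on top; that piece has area ∫[-4,3] (-2*t^2 - 2*t + 24) dt = 343/3.

343/3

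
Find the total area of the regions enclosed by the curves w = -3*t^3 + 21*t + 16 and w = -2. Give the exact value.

393/4

Set the curves equal: -3*t^3 + 21*t + 16 = -2, so -3*t^3 + 21*t + 18 = 0, which factors as -3*(t - 3)*(t + 1)*(t + 2) = 0. The curves meet at t = -2, -1, 3.
On [-2, -1], w = -2 is on top; that piece has area ∫[-2,-1] (-(-3*t^3 + 21*t + 18)) dt = 9/4.
On [-1, 3], w = -3*t^3 + 21*t + 16 is on top; that piece has area ∫[-1,3] (-3*t^3 + 21*t + 18) dt = 96.
Total enclosed area = 9/4 + 96 = 393/4.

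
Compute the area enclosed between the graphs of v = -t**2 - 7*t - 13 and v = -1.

Set the curves equal: -t**2 - 7*t - 13 = -1, so -t**2 - 7*t - 12 = 0, which factors as -(t + 3)*(t + 4) = 0. The curves meet at t = -4, -3.
On [-4, -3], v = -t**2 - 7*t - 13 is on top; that piece has area ∫[-4,-3] (-t**2 - 7*t - 12) dt = 1/6.

1/6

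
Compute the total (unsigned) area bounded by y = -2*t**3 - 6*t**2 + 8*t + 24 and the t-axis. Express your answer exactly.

The curve meets the t-axis where -2*t**3 - 6*t**2 + 8*t + 24 = 0, i.e. -2*(t - 2)*(t + 2)*(t + 3) = 0, at t = -3, -2, 2.
On [-3, -2] the curve lies below the axis; ∫[-3,-2] (-2*t**3 - 6*t**2 + 8*t + 24) dt = -3/2, giving area 3/2.
On [-2, 2] the curve lies above the axis; ∫[-2,2] (-2*t**3 - 6*t**2 + 8*t + 24) dt = 64, giving area 64.
Total area = 3/2 + 64 = 131/2.

131/2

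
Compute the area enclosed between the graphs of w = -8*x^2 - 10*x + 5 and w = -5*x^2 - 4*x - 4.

32

Set the curves equal: -8*x^2 - 10*x + 5 = -5*x^2 - 4*x - 4, so -3*x^2 - 6*x + 9 = 0, which factors as -3*(x - 1)*(x + 3) = 0. The curves meet at x = -3, 1.
On [-3, 1], w = -8*x^2 - 10*x + 5 is on top; that piece has area ∫[-3,1] (-3*x^2 - 6*x + 9) dx = 32.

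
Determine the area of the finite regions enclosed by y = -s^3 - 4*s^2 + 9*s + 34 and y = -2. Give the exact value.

1741/12

Set the curves equal: -s^3 - 4*s^2 + 9*s + 34 = -2, so -s^3 - 4*s^2 + 9*s + 36 = 0, which factors as -(s - 3)*(s + 3)*(s + 4) = 0. The curves meet at s = -4, -3, 3.
On [-4, -3], y = -2 is on top; that piece has area ∫[-4,-3] (-(-s^3 - 4*s^2 + 9*s + 36)) ds = 13/12.
On [-3, 3], y = -s^3 - 4*s^2 + 9*s + 34 is on top; that piece has area ∫[-3,3] (-s^3 - 4*s^2 + 9*s + 36) ds = 144.
Total enclosed area = 13/12 + 144 = 1741/12.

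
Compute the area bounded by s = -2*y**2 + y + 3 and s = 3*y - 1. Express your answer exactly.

9

Both boundary curves give s as a function of y, so integrate with respect to y. Setting them equal: -2*y**2 - 2*y + 4 = 0, i.e. -2*(y - 1)*(y + 2) = 0, so they meet at y = -2, 1.
For y in [-2, 1], s = -2*y**2 + y + 3 is on the right; area = ∫[-2,1] (-2*y**2 - 2*y + 4) dy = 9.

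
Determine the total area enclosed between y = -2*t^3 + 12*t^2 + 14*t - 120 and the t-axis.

517

The curve meets the t-axis where -2*t^3 + 12*t^2 + 14*t - 120 = 0, i.e. -2*(t - 5)*(t - 4)*(t + 3) = 0, at t = -3, 4, 5.
On [-3, 4] the curve lies below the axis; ∫[-3,4] (-2*t^3 + 12*t^2 + 14*t - 120) dt = -1029/2, giving area 1029/2.
On [4, 5] the curve lies above the axis; ∫[4,5] (-2*t^3 + 12*t^2 + 14*t - 120) dt = 5/2, giving area 5/2.
Total area = 1029/2 + 5/2 = 517.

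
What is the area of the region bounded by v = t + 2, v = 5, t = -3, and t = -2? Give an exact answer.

11/2

On [-3, -2], (t + 2) - (5) = t - 3 is ≤ 0 throughout, so the area is a single integral of |t - 3|.
∫[-3,-2] (t - 3) dt = -11/2; the area of that piece is 11/2.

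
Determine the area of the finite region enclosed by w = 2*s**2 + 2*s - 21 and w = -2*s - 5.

72

Set the curves equal: 2*s**2 + 2*s - 21 = -2*s - 5, so 2*s**2 + 4*s - 16 = 0, which factors as 2*(s - 2)*(s + 4) = 0. The curves meet at s = -4, 2.
On [-4, 2], w = -2*s - 5 is on top; that piece has area ∫[-4,2] (-(2*s**2 + 4*s - 16)) ds = 72.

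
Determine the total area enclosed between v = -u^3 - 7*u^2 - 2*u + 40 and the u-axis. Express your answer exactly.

The curve meets the u-axis where -u^3 - 7*u^2 - 2*u + 40 = 0, i.e. -(u - 2)*(u + 4)*(u + 5) = 0, at u = -5, -4, 2.
On [-5, -4] the curve lies below the axis; ∫[-5,-4] (-u^3 - 7*u^2 - 2*u + 40) du = -13/12, giving area 13/12.
On [-4, 2] the curve lies above the axis; ∫[-4,2] (-u^3 - 7*u^2 - 2*u + 40) du = 144, giving area 144.
Total area = 13/12 + 144 = 1741/12.

1741/12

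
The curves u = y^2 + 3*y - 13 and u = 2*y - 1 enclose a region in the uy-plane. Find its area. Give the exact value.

343/6

Both boundary curves give u as a function of y, so integrate with respect to y. Setting them equal: y^2 + y - 12 = 0, i.e. (y - 3)*(y + 4) = 0, so they meet at y = -4, 3.
For y in [-4, 3], u = y^2 + 3*y - 13 is on the left; area = ∫[-4,3] (-(y^2 + y - 12)) dy = 343/6.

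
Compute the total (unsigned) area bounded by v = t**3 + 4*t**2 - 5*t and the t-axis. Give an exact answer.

The curve meets the t-axis where t**3 + 4*t**2 - 5*t = 0, i.e. t*(t - 1)*(t + 5) = 0, at t = -5, 0, 1.
On [-5, 0] the curve lies above the axis; ∫[-5,0] (t**3 + 4*t**2 - 5*t) dt = 875/12, giving area 875/12.
On [0, 1] the curve lies below the axis; ∫[0,1] (t**3 + 4*t**2 - 5*t) dt = -11/12, giving area 11/12.
Total area = 875/12 + 11/12 = 443/6.

443/6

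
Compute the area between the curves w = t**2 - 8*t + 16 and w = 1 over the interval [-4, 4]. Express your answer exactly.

The difference (t**2 - 8*t + 16) - (1) = t**2 - 8*t + 15 changes sign at t = 3 inside [-4, 4], so split the integral there.
∫[-4,3] (t**2 - 8*t + 15) dt = 490/3.
∫[3,4] (t**2 - 8*t + 15) dt = -2/3; the area of that piece is 2/3.
Total area = 490/3 + 2/3 = 164.

164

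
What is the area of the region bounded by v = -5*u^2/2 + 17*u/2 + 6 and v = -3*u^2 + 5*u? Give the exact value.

1/12

Set the curves equal: -5*u^2/2 + 17*u/2 + 6 = -3*u^2 + 5*u, so u^2/2 + 7*u/2 + 6 = 0, which factors as (u + 3)*(u + 4)/2 = 0. The curves meet at u = -4, -3.
On [-4, -3], v = -3*u^2 + 5*u is on top; that piece has area ∫[-4,-3] (-(u^2/2 + 7*u/2 + 6)) du = 1/12.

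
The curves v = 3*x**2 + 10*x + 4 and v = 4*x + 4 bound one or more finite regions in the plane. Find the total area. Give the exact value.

4

Set the curves equal: 3*x**2 + 10*x + 4 = 4*x + 4, so 3*x**2 + 6*x = 0, which factors as 3*x*(x + 2) = 0. The curves meet at x = -2, 0.
On [-2, 0], v = 4*x + 4 is on top; that piece has area ∫[-2,0] (-(3*x**2 + 6*x)) dx = 4.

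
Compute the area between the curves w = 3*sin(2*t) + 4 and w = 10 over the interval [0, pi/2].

On [0, pi/2], (3*sin(2*t) + 4) - (10) = 3*sin(2*t) - 6 is ≤ 0 throughout, so the area is a single integral of |3*sin(2*t) - 6|.
∫[0,pi/2] (3*sin(2*t) - 6) dt = 3 - 3*pi; the area of that piece is -3 + 3*pi.

-3 + 3*pi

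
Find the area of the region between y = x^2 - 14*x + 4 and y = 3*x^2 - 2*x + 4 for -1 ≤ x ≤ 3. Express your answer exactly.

The difference (x^2 - 14*x + 4) - (3*x^2 - 2*x + 4) = -2*x^2 - 12*x changes sign at x = 0 inside [-1, 3], so split the integral there.
∫[-1,0] (-2*x^2 - 12*x) dx = 16/3.
∫[0,3] (-2*x^2 - 12*x) dx = -72; the area of that piece is 72.
Total area = 16/3 + 72 = 232/3.

232/3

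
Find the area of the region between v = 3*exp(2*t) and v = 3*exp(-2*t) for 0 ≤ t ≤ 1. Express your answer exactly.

-3 + 3*exp(-2)/2 + 3*exp(2)/2

On [0, 1], (3*exp(2*t)) - (3*exp(-2*t)) = 3*exp(2*t) - 3*exp(-2*t) is ≥ 0 throughout, so the area is a single integral of |3*exp(2*t) - 3*exp(-2*t)|.
∫[0,1] (3*exp(2*t) - 3*exp(-2*t)) dt = -3 + 3*exp(-2)/2 + 3*exp(2)/2.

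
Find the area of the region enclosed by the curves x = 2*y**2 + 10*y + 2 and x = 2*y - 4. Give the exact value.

8/3

Both boundary curves give x as a function of y, so integrate with respect to y. Setting them equal: 2*y**2 + 8*y + 6 = 0, i.e. 2*(y + 1)*(y + 3) = 0, so they meet at y = -3, -1.
For y in [-3, -1], x = 2*y**2 + 10*y + 2 is on the left; area = ∫[-3,-1] (-(2*y**2 + 8*y + 6)) dy = 8/3.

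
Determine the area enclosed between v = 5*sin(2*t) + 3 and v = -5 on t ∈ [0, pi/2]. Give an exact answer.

5 + 4*pi

On [0, pi/2], (5*sin(2*t) + 3) - (-5) = 5*sin(2*t) + 8 is ≥ 0 throughout, so the area is a single integral of |5*sin(2*t) + 8|.
∫[0,pi/2] (5*sin(2*t) + 8) dt = 5 + 4*pi.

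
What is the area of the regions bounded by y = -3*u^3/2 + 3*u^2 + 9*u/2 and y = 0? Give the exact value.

Set the curves equal: -3*u^3/2 + 3*u^2 + 9*u/2 = 0, so -3*u^3/2 + 3*u^2 + 9*u/2 = 0, which factors as -3*u*(u - 3)*(u + 1)/2 = 0. The curves meet at u = -1, 0, 3.
On [-1, 0], y = 0 is on top; that piece has area ∫[-1,0] (-(-3*u^3/2 + 3*u^2 + 9*u/2)) du = 7/8.
On [0, 3], y = -3*u^3/2 + 3*u^2 + 9*u/2 is on top; that piece has area ∫[0,3] (-3*u^3/2 + 3*u^2 + 9*u/2) du = 135/8.
Total enclosed area = 7/8 + 135/8 = 71/4.

71/4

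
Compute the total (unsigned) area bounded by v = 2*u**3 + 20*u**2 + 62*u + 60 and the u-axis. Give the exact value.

37/6

The curve meets the u-axis where 2*u**3 + 20*u**2 + 62*u + 60 = 0, i.e. 2*(u + 2)*(u + 3)*(u + 5) = 0, at u = -5, -3, -2.
On [-5, -3] the curve lies above the axis; ∫[-5,-3] (2*u**3 + 20*u**2 + 62*u + 60) du = 16/3, giving area 16/3.
On [-3, -2] the curve lies below the axis; ∫[-3,-2] (2*u**3 + 20*u**2 + 62*u + 60) du = -5/6, giving area 5/6.
Total area = 16/3 + 5/6 = 37/6.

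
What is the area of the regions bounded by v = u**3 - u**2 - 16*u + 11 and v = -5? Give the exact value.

863/6

Set the curves equal: u**3 - u**2 - 16*u + 11 = -5, so u**3 - u**2 - 16*u + 16 = 0, which factors as (u - 4)*(u - 1)*(u + 4) = 0. The curves meet at u = -4, 1, 4.
On [-4, 1], v = u**3 - u**2 - 16*u + 11 is on top; that piece has area ∫[-4,1] (u**3 - u**2 - 16*u + 16) du = 1375/12.
On [1, 4], v = -5 is on top; that piece has area ∫[1,4] (-(u**3 - u**2 - 16*u + 16)) du = 117/4.
Total enclosed area = 1375/12 + 117/4 = 863/6.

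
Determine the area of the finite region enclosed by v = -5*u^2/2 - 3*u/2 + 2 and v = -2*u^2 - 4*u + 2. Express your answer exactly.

125/12

Set the curves equal: -5*u^2/2 - 3*u/2 + 2 = -2*u^2 - 4*u + 2, so -u^2/2 + 5*u/2 = 0, which factors as -u*(u - 5)/2 = 0. The curves meet at u = 0, 5.
On [0, 5], v = -5*u^2/2 - 3*u/2 + 2 is on top; that piece has area ∫[0,5] (-u^2/2 + 5*u/2) du = 125/12.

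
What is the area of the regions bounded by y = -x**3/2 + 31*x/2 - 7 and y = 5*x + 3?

999/8

Set the curves equal: -x**3/2 + 31*x/2 - 7 = 5*x + 3, so -x**3/2 + 21*x/2 - 10 = 0, which factors as -(x - 4)*(x - 1)*(x + 5)/2 = 0. The curves meet at x = -5, 1, 4.
On [-5, 1], y = 5*x + 3 is on top; that piece has area ∫[-5,1] (-(-x**3/2 + 21*x/2 - 10)) dx = 108.
On [1, 4], y = -x**3/2 + 31*x/2 - 7 is on top; that piece has area ∫[1,4] (-x**3/2 + 21*x/2 - 10) dx = 135/8.
Total enclosed area = 108 + 135/8 = 999/8.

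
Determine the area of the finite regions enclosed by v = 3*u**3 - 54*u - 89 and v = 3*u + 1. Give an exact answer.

Set the curves equal: 3*u**3 - 54*u - 89 = 3*u + 1, so 3*u**3 - 57*u - 90 = 0, which factors as 3*(u - 5)*(u + 2)*(u + 3) = 0. The curves meet at u = -3, -2, 5.
On [-3, -2], v = 3*u**3 - 54*u - 89 is on top; that piece has area ∫[-3,-2] (3*u**3 - 57*u - 90) du = 15/4.
On [-2, 5], v = 3*u + 1 is on top; that piece has area ∫[-2,5] (-(3*u**3 - 57*u - 90)) du = 3087/4.
Total enclosed area = 15/4 + 3087/4 = 1551/2.

1551/2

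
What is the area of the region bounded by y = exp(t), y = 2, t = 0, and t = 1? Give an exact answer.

-5 + exp(1) + 4*log(2)

The difference (exp(t)) - (2) = exp(t) - 2 changes sign at t = log(2) inside [0, 1], so split the integral there.
∫[0,log(2)] (exp(t) - 2) dt = 1 - log(4); the area of that piece is -1 + log(4).
∫[log(2),1] (exp(t) - 2) dt = -4 + 2*log(2) + exp(1).
Total area = (-1 + log(4)) + (-4 + 2*log(2) + exp(1)) = -5 + exp(1) + 4*log(2).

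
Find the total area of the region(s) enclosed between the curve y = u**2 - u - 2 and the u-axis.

9/2

The curve meets the u-axis where u**2 - u - 2 = 0, i.e. (u - 2)*(u + 1) = 0, at u = -1, 2.
On [-1, 2] the curve lies below the axis; ∫[-1,2] (u**2 - u - 2) du = -9/2, giving area 9/2.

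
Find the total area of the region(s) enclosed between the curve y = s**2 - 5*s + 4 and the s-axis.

9/2

The curve meets the s-axis where s**2 - 5*s + 4 = 0, i.e. (s - 4)*(s - 1) = 0, at s = 1, 4.
On [1, 4] the curve lies below the axis; ∫[1,4] (s**2 - 5*s + 4) ds = -9/2, giving area 9/2.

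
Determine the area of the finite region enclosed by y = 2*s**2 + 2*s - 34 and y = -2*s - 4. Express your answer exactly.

Set the curves equal: 2*s**2 + 2*s - 34 = -2*s - 4, so 2*s**2 + 4*s - 30 = 0, which factors as 2*(s - 3)*(s + 5) = 0. The curves meet at s = -5, 3.
On [-5, 3], y = -2*s - 4 is on top; that piece has area ∫[-5,3] (-(2*s**2 + 4*s - 30)) ds = 512/3.

512/3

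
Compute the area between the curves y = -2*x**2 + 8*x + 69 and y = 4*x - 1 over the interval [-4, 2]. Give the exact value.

On [-4, 2], (-2*x**2 + 8*x + 69) - (4*x - 1) = -2*x**2 + 4*x + 70 is ≥ 0 throughout, so the area is a single integral of |-2*x**2 + 4*x + 70|.
∫[-4,2] (-2*x**2 + 4*x + 70) dx = 348.

348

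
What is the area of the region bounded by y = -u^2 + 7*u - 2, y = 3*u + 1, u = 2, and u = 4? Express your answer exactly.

The difference (-u^2 + 7*u - 2) - (3*u + 1) = -u^2 + 4*u - 3 changes sign at u = 3 inside [2, 4], so split the integral there.
∫[2,3] (-u^2 + 4*u - 3) du = 2/3.
∫[3,4] (-u^2 + 4*u - 3) du = -4/3; the area of that piece is 4/3.
Total area = 2/3 + 4/3 = 2.

2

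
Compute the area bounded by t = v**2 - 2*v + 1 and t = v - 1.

Both boundary curves give t as a function of v, so integrate with respect to v. Setting them equal: v**2 - 3*v + 2 = 0, i.e. (v - 2)*(v - 1) = 0, so they meet at v = 1, 2.
For v in [1, 2], t = v**2 - 2*v + 1 is on the left; area = ∫[1,2] (-(v**2 - 3*v + 2)) dv = 1/6.

1/6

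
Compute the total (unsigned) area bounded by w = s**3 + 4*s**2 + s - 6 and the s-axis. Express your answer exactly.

The curve meets the s-axis where s**3 + 4*s**2 + s - 6 = 0, i.e. (s - 1)*(s + 2)*(s + 3) = 0, at s = -3, -2, 1.
On [-3, -2] the curve lies above the axis; ∫[-3,-2] (s**3 + 4*s**2 + s - 6) ds = 7/12, giving area 7/12.
On [-2, 1] the curve lies below the axis; ∫[-2,1] (s**3 + 4*s**2 + s - 6) ds = -45/4, giving area 45/4.
Total area = 7/12 + 45/4 = 71/6.

71/6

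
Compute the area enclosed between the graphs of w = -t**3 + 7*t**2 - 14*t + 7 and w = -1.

Set the curves equal: -t**3 + 7*t**2 - 14*t + 7 = -1, so -t**3 + 7*t**2 - 14*t + 8 = 0, which factors as -(t - 4)*(t - 2)*(t - 1) = 0. The curves meet at t = 1, 2, 4.
On [1, 2], w = -1 is on top; that piece has area ∫[1,2] (-(-t**3 + 7*t**2 - 14*t + 8)) dt = 5/12.
On [2, 4], w = -t**3 + 7*t**2 - 14*t + 7 is on top; that piece has area ∫[2,4] (-t**3 + 7*t**2 - 14*t + 8) dt = 8/3.
Total enclosed area = 5/12 + 8/3 = 37/12.

37/12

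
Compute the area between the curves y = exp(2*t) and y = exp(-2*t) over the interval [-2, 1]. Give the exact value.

The difference (exp(2*t)) - (exp(-2*t)) = exp(2*t) - exp(-2*t) changes sign at t = 0 inside [-2, 1], so split the integral there.
∫[-2,0] (exp(2*t) - exp(-2*t)) dt = -exp(4)/2 - exp(-4)/2 + 1; the area of that piece is -1 + exp(-4)/2 + exp(4)/2.
∫[0,1] (exp(2*t) - exp(-2*t)) dt = -1 + exp(-2)/2 + exp(2)/2.
Total area = (-1 + exp(-4)/2 + exp(4)/2) + (-1 + exp(-2)/2 + exp(2)/2) = -2 + exp(-4)/2 + exp(-2)/2 + exp(2)/2 + exp(4)/2.

-2 + exp(-4)/2 + exp(-2)/2 + exp(2)/2 + exp(4)/2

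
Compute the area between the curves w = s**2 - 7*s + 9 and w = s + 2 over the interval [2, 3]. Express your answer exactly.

20/3

On [2, 3], (s**2 - 7*s + 9) - (s + 2) = s**2 - 8*s + 7 is ≤ 0 throughout, so the area is a single integral of |s**2 - 8*s + 7|.
∫[2,3] (s**2 - 8*s + 7) ds = -20/3; the area of that piece is 20/3.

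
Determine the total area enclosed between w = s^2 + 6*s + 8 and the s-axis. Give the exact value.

4/3

The curve meets the s-axis where s^2 + 6*s + 8 = 0, i.e. (s + 2)*(s + 4) = 0, at s = -4, -2.
On [-4, -2] the curve lies below the axis; ∫[-4,-2] (s^2 + 6*s + 8) ds = -4/3, giving area 4/3.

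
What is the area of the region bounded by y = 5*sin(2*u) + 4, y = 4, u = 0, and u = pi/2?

5

On [0, pi/2], (5*sin(2*u) + 4) - (4) = 5*sin(2*u) is ≥ 0 throughout, so the area is a single integral of |5*sin(2*u)|.
∫[0,pi/2] (5*sin(2*u)) du = 5.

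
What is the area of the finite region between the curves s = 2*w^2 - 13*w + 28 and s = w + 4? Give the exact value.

1/3

Both boundary curves give s as a function of w, so integrate with respect to w. Setting them equal: 2*w^2 - 14*w + 24 = 0, i.e. 2*(w - 4)*(w - 3) = 0, so they meet at w = 3, 4.
For w in [3, 4], s = 2*w^2 - 13*w + 28 is on the left; area = ∫[3,4] (-(2*w^2 - 14*w + 24)) dw = 1/3.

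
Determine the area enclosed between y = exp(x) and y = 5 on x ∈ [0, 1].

On [0, 1], (exp(x)) - (5) = exp(x) - 5 is ≤ 0 throughout, so the area is a single integral of |exp(x) - 5|.
∫[0,1] (exp(x) - 5) dx = -6 + exp(1); the area of that piece is 6 - exp(1).

6 - exp(1)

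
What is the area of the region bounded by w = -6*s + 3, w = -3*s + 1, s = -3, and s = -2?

On [-3, -2], (-6*s + 3) - (-3*s + 1) = -3*s + 2 is ≥ 0 throughout, so the area is a single integral of |-3*s + 2|.
∫[-3,-2] (-3*s + 2) ds = 19/2.

19/2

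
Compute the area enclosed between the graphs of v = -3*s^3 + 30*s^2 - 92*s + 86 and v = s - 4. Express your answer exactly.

37/4

Set the curves equal: -3*s^3 + 30*s^2 - 92*s + 86 = s - 4, so -3*s^3 + 30*s^2 - 93*s + 90 = 0, which factors as -3*(s - 5)*(s - 3)*(s - 2) = 0. The curves meet at s = 2, 3, 5.
On [2, 3], v = s - 4 is on top; that piece has area ∫[2,3] (-(-3*s^3 + 30*s^2 - 93*s + 90)) ds = 5/4.
On [3, 5], v = -3*s^3 + 30*s^2 - 92*s + 86 is on top; that piece has area ∫[3,5] (-3*s^3 + 30*s^2 - 93*s + 90) ds = 8.
Total enclosed area = 5/4 + 8 = 37/4.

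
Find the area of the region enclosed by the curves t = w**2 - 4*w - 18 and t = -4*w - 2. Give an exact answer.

Both boundary curves give t as a function of w, so integrate with respect to w. Setting them equal: w**2 - 16 = 0, i.e. (w - 4)*(w + 4) = 0, so they meet at w = -4, 4.
For w in [-4, 4], t = w**2 - 4*w - 18 is on the left; area = ∫[-4,4] (-(w**2 - 16)) dw = 256/3.

256/3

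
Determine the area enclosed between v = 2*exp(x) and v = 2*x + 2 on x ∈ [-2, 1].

-3 - 2*exp(-2) + 2*exp(1)

On [-2, 1], (2*exp(x)) - (2*x + 2) = -2*x + 2*exp(x) - 2 is ≥ 0 throughout, so the area is a single integral of |-2*x + 2*exp(x) - 2|.
∫[-2,1] (-2*x + 2*exp(x) - 2) dx = -3 - 2*exp(-2) + 2*exp(1).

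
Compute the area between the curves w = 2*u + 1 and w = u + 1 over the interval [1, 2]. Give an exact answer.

3/2

On [1, 2], (2*u + 1) - (u + 1) = u is ≥ 0 throughout, so the area is a single integral of |u|.
∫[1,2] (u) du = 3/2.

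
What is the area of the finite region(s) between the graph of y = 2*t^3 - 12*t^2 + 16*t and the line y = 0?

16

The curve meets the t-axis where 2*t^3 - 12*t^2 + 16*t = 0, i.e. 2*t*(t - 4)*(t - 2) = 0, at t = 0, 2, 4.
On [0, 2] the curve lies above the axis; ∫[0,2] (2*t^3 - 12*t^2 + 16*t) dt = 8, giving area 8.
On [2, 4] the curve lies below the axis; ∫[2,4] (2*t^3 - 12*t^2 + 16*t) dt = -8, giving area 8.
Total area = 8 + 8 = 16.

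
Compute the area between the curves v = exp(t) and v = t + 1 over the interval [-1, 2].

-9/2 - exp(-1) + exp(2)

On [-1, 2], (exp(t)) - (t + 1) = -t + exp(t) - 1 is ≥ 0 throughout, so the area is a single integral of |-t + exp(t) - 1|.
∫[-1,2] (-t + exp(t) - 1) dt = -9/2 - exp(-1) + exp(2).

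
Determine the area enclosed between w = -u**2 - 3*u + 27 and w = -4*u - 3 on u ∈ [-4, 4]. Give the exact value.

On [-4, 4], (-u**2 - 3*u + 27) - (-4*u - 3) = -u**2 + u + 30 is ≥ 0 throughout, so the area is a single integral of |-u**2 + u + 30|.
∫[-4,4] (-u**2 + u + 30) du = 592/3.

592/3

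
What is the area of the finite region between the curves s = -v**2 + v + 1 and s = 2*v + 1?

Both boundary curves give s as a function of v, so integrate with respect to v. Setting them equal: -v**2 - v = 0, i.e. -v*(v + 1) = 0, so they meet at v = -1, 0.
For v in [-1, 0], s = -v**2 + v + 1 is on the right; area = ∫[-1,0] (-v**2 - v) dv = 1/6.

1/6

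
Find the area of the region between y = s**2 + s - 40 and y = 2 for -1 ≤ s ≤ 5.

On [-1, 5], (s**2 + s - 40) - (2) = s**2 + s - 42 is ≤ 0 throughout, so the area is a single integral of |s**2 + s - 42|.
∫[-1,5] (s**2 + s - 42) ds = -198; the area of that piece is 198.

198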